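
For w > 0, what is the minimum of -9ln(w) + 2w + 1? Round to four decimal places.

R'(w) = -9/w + 2 = 0 gives w = 9/2.
R''(w) = 9/w², which is positive for w > 0, so this is a local minimum.
R(9/2) = -9·ln(9/2) + 9 + 1 ≈ -3.5367.

-3.5367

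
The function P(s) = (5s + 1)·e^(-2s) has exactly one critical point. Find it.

3/10

By the product rule, P'(s) = (-10s + 3)·e^(-2s). Since e^(-2s) > 0, the only critical point is s = 3/10.
P''(3/10) has the same sign as -10 < 0, so this is a local maximum.
P(3/10) = (5/2)·e^(-3/5) ≈ 1.3720.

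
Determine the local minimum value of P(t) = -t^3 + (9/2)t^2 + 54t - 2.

-193/2

P'(t) = -3t^2 + 9t + 54. Setting P'(t) = 0 gives t ∈ {-3, 6}.
Since P''(t) = -6t + 9, we get P''(-3) = 27 > 0 ⇒ local minimum; P''(6) = -27 < 0 ⇒ local maximum.
Thus P has its local minimum at t = -3, with value -193/2.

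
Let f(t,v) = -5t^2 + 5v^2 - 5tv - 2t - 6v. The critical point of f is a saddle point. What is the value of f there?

-4/5

∂f/∂t = -10t - 5v - 2 = 0 and ∂f/∂v = -5t + 10v - 6 = 0, so (t, v) = (-2/5, 2/5).
The Hessian has f_{tt} = -10, f_{vv} = 10, f_{tv} = -5, giving D = -125 < 0, so the point is a saddle point.
f(-2/5, 2/5) = -4/5.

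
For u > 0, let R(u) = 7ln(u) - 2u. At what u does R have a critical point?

7/2

R'(u) = 7/u − 2 = 0 gives u = 7/2.
R''(u) = -7/u², which is negative for u > 0, so this is a local maximum.
R(7/2) = 7·ln(7/2) - 7 ≈ 1.7693.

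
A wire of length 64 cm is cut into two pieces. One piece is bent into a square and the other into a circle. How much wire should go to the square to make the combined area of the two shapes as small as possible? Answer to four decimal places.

35.8463

Let x be the length used for the square. Square side x/4; circle radius (64−x)/(2π).
A(x) = (x/4)² + π·((64−x)/(2π))² = x²/16 + (64−x)²/(4π) for 0 ≤ x ≤ 64. A'(x) = x/8 − (64−x)/(2π) = 0 gives x = 4·64/(π+4) ≈ 35.8463.
A'' = 1/8 + 1/(2π) > 0, so this gives the minimum combined area; x ≈ 35.8463 cm to the square.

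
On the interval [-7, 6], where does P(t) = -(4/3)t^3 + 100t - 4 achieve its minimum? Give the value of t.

-5

Differentiating, P'(t) = -4t^2 + 100; which vanishes at t = -5 and t = 5.
Candidates: P(-7) = -740/3; P(-5) = -1012/3; P(5) = 988/3; P(6) = 308.
The minimum over the interval is -1012/3, attained at t = -5.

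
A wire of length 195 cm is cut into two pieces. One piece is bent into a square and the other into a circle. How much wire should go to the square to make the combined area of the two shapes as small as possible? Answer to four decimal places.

Let x be the length used for the square. Square side x/4; circle radius (195−x)/(2π).
A(x) = (x/4)² + π·((195−x)/(2π))² = x²/16 + (195−x)²/(4π) for 0 ≤ x ≤ 195. A'(x) = x/8 − (195−x)/(2π) = 0 gives x = 4·195/(π+4) ≈ 109.2193.
A'' = 1/8 + 1/(2π) > 0, so this gives the minimum combined area; x ≈ 109.2193 cm to the square.

109.2193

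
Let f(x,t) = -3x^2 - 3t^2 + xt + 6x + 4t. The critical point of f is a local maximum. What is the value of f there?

36/7

∂f/∂x = -6x + t + 6 = 0 and ∂f/∂t = x - 6t + 4 = 0, so (x, t) = (8/7, 6/7).
The Hessian has f_{xx} = -6, f_{tt} = -6, f_{xt} = 1, giving D = 35 > 0 with f_{xx} < 0, so the point is a local maximum.
f(8/7, 6/7) = 36/7.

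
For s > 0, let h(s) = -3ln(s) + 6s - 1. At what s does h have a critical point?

1/2

h'(s) = -3/s + 6 = 0 gives s = 1/2.
h''(s) = 3/s², which is positive for s > 0, so this is a local minimum.
h(1/2) = -3·ln(1/2) + 3 - 1 ≈ 4.0794.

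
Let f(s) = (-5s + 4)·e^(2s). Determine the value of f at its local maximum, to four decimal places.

By the product rule, f'(s) = (-10s + 3)·e^(2s). Since e^(2s) > 0, the only critical point is s = 3/10.
f''(3/10) has the same sign as -10 < 0, so this is a local maximum.
f(3/10) = (5/2)·e^(3/5) ≈ 4.5553.

4.5553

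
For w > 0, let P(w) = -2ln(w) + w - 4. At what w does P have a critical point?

P'(w) = -2/w + 1 = 0 gives w = 2.
P''(w) = 2/w², which is positive for w > 0, so this is a local minimum.
P(2) = -2·ln(2) + 2 - 4 ≈ -3.3863.

2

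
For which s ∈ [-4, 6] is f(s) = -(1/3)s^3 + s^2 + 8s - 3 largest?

Differentiating, f'(s) = -s^2 + 2s + 8; which vanishes at s = -2 and s = 4.
Evaluating at the critical points and endpoints: f(-4) = 7/3; f(-2) = -37/3; f(4) = 71/3; f(6) = 9.
The maximum over the interval is 71/3, attained at s = 4.

4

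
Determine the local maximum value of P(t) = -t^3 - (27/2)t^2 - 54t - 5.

125/2

P'(t) = -3t^2 - 27t - 54. Setting P'(t) = 0 gives t ∈ {-6, -3}.
Since P''(t) = -6t - 27, we get P''(-6) = 9 > 0 ⇒ local minimum; P''(-3) = -9 < 0 ⇒ local maximum.
Thus P has its local maximum at t = -3, with value 125/2.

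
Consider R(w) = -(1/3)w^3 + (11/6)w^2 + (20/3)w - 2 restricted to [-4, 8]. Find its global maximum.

71/2

R'(w) = -w^2 + (11/3)w + 20/3, which vanishes at w = -4/3 and w = 5.
Compare values at every candidate in [-4, 8]: R(-4) = 22,  R(-4/3) = -554/81,  R(5) = 71/2,  R(8) = -2.
So the maximum is R(5) = 71/2.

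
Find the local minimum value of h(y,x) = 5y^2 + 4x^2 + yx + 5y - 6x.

∂h/∂y = 10y + x + 5 = 0 and ∂h/∂x = y + 8x - 6 = 0, so (y, x) = (-46/79, 65/79).
The Hessian has h_{yy} = 10, h_{xx} = 8, h_{yx} = 1, giving D = 79 > 0 with h_{yy} > 0, so the point is a local minimum.
h(-46/79, 65/79) = -310/79.

-310/79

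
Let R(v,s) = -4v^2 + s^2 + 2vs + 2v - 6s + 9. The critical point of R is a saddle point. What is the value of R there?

16/5

∂R/∂v = -8v + 2s + 2 = 0 and ∂R/∂s = 2v + 2s - 6 = 0, so (v, s) = (4/5, 11/5).
The Hessian has R_{vv} = -8, R_{ss} = 2, R_{vs} = 2, giving D = -20 < 0, so the point is a saddle point.
R(4/5, 11/5) = 16/5.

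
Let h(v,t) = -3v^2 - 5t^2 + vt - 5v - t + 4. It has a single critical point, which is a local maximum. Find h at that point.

369/59

∂h/∂v = -6v + t - 5 = 0 and ∂h/∂t = v - 10t - 1 = 0, so (v, t) = (-51/59, -11/59).
The Hessian has h_{vv} = -6, h_{tt} = -10, h_{vt} = 1, giving D = 59 > 0 with h_{vv} < 0, so the point is a local maximum.
h(-51/59, -11/59) = 369/59.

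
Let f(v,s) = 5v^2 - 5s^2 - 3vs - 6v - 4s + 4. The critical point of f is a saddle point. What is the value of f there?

408/109

∂f/∂v = 10v - 3s - 6 = 0 and ∂f/∂s = -3v - 10s - 4 = 0, so (v, s) = (48/109, -58/109).
The Hessian has f_{vv} = 10, f_{ss} = -10, f_{vs} = -3, giving D = -109 < 0, so the point is a saddle point.
f(48/109, -58/109) = 408/109.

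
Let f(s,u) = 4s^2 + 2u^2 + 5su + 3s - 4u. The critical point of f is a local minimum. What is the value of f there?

-142/7

∂f/∂s = 8s + 5u + 3 = 0 and ∂f/∂u = 5s + 4u - 4 = 0, so (s, u) = (-32/7, 47/7).
The Hessian has f_{ss} = 8, f_{uu} = 4, f_{su} = 5, giving D = 7 > 0 with f_{ss} > 0, so the point is a local minimum.
f(-32/7, 47/7) = -142/7.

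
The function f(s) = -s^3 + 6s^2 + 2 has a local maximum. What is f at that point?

Critical points: f'(s) = -3s^2 + 12s vanishes at s = 0, 4.
f''(s) = -6s + 12. f''(0) = 12 > 0 ⇒ local minimum; f''(4) = -12 < 0 ⇒ local maximum.
The local maximum is f(4) = 34.

34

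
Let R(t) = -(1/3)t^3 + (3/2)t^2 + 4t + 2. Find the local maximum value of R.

62/3

Critical points: R'(t) = -t^2 + 3t + 4 vanishes at t = -1, 4.
Second-derivative test with R''(t) = -2t + 3: R''(-1) = 5 > 0 ⇒ local minimum; R''(4) = -5 < 0 ⇒ local maximum.
The local maximum is R(4) = 62/3.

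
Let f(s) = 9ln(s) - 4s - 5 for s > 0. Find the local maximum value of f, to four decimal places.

f'(s) = 9/s − 4 = 0 gives s = 9/4.
f''(s) = -9/s², which is negative for s > 0, so this is a local maximum.
f(9/4) = 9·ln(9/4) - 9 - 5 ≈ -6.7016.

-6.7016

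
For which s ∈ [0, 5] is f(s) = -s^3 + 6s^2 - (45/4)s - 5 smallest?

5

f'(s) = -3s^2 + 12s - 45/4, which vanishes at s = 3/2 and s = 5/2.
Compare values at every candidate in [0, 5]: f(0) = -5,  f(3/2) = -47/4,  f(5/2) = -45/4,  f(5) = -145/4.
So the minimum is f(5) = -145/4.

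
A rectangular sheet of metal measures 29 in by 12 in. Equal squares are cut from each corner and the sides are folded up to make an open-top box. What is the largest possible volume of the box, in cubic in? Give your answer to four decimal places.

With cut size x, the volume is V(x) = x(29 − 2x)(12 − 2x) for 0 < x < 6.
V'(x) = 12x^2 − 164x + 348. Setting V'(x) = 0 gives x ≈ 2.6269 (the root in (0, 6)).
V''(x) = 24x − 164 is negative there, so this is the maximum; V ≈ 420.8205.

420.8205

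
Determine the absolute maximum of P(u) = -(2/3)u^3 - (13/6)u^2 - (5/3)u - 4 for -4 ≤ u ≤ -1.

The derivative is -2u^2 - (13/3)u - 5/3, whose only zero in [-4, -1] is u = -5/3.
Evaluating at the critical points and endpoints: P(-4) = 32/3, P(-5/3) = -673/162, P(-1) = -23/6.
So the maximum is P(-4) = 32/3.

32/3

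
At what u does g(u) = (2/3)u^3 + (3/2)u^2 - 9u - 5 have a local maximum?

-3

g'(u) = 2u^2 + 3u - 9 = 0 at u = -3, 3/2.
g''(u) = 4u + 3. g''(-3) = -9 < 0 ⇒ local maximum; g''(3/2) = 9 > 0 ⇒ local minimum.
The local maximum is g(-3) = 35/2.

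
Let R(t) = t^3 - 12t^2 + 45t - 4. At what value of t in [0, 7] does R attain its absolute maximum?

The derivative is 3t^2 - 24t + 45, which vanishes at t = 3 and t = 5.
Evaluating at the critical points and endpoints: R(0) = -4; R(3) = 50; R(5) = 46; R(7) = 66.
The maximum over the interval is 66, attained at t = 7.

7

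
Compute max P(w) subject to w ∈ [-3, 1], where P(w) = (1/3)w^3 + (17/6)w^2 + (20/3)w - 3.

41/6

P'(w) = w^2 + (17/3)w + 20/3, whose only zero in [-3, 1] is w = -5/3.
Compare values at every candidate in [-3, 1]: P(-3) = -13/2; P(-5/3) = -1261/162; P(1) = 41/6.
So the maximum is P(1) = 41/6.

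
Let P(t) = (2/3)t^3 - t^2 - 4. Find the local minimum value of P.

Critical points: P'(t) = 2t^2 - 2t vanishes at t = 0, 1.
Second-derivative test with P''(t) = 4t - 2: P''(0) = -2 < 0 ⇒ local maximum; P''(1) = 2 > 0 ⇒ local minimum.
So the local minimum value is P(1) = -13/3.

-13/3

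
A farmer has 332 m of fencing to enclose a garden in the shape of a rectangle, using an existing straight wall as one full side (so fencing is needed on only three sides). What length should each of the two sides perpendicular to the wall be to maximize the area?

83

Let the sides perpendicular to the wall have length x and the parallel side y, so 2x + y = 332 and the area is A = xy = x(332 − 2x).
A'(x) = 332 − 4x = 0 gives x = 83, and A''(x) = −4 < 0 confirms a maximum.
Then y = 332 − 2·83 = 166 and A = 13778.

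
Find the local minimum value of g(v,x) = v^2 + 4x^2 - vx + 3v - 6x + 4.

2/5

∂g/∂v = 2v - x + 3 = 0 and ∂g/∂x = -v + 8x - 6 = 0, so (v, x) = (-6/5, 3/5).
The Hessian has g_{vv} = 2, g_{xx} = 8, g_{vx} = -1, giving D = 15 > 0 with g_{vv} > 0, so the point is a local minimum.
g(-6/5, 3/5) = 2/5.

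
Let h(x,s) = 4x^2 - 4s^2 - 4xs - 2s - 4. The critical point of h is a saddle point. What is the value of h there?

-19/5

∂h/∂x = 8x - 4s = 0 and ∂h/∂s = -4x - 8s - 2 = 0, so (x, s) = (-1/10, -1/5).
The Hessian has h_{xx} = 8, h_{ss} = -8, h_{xs} = -4, giving D = -80 < 0, so the point is a saddle point.
h(-1/10, -1/5) = -19/5.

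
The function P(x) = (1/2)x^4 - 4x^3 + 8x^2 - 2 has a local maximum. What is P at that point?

Critical points: P'(x) = 2x^3 - 12x^2 + 16x vanishes at x = 0, 2, 4.
P''(x) = 6x^2 - 24x + 16. P''(0) = 16 > 0 ⇒ local minimum; P''(2) = -8 < 0 ⇒ local maximum; P''(4) = 16 > 0 ⇒ local minimum.
The local maximum is P(2) = 6.

6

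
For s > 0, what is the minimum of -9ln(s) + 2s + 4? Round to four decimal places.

-0.5367

g'(s) = -9/s + 2 = 0 gives s = 9/2.
g''(s) = 9/s², which is positive for s > 0, so this is a local minimum.
g(9/2) = -9·ln(9/2) + 9 + 4 ≈ -0.5367.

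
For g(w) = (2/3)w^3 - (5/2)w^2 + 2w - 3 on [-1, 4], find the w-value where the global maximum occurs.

4

g'(w) = 2w^2 - 5w + 2, which vanishes at w = 1/2 and w = 2.
Evaluating at the critical points and endpoints: g(-1) = -49/6, g(1/2) = -61/24, g(2) = -11/3, g(4) = 23/3.
Hence the absolute maximum is 23/3 at w = 4.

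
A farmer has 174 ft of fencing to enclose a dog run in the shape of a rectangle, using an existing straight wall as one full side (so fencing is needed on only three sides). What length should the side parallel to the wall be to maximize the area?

Let the sides perpendicular to the wall have length x and the parallel side y, so 2x + y = 174 and the area is A = xy = x(174 − 2x).
A'(x) = 174 − 4x = 0 gives x = 87/2, and A''(x) = −4 < 0 confirms a maximum.
Then y = 174 − 2·87/2 = 87 and A = 7569/2.

87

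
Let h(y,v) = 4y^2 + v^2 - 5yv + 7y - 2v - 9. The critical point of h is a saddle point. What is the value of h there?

∂h/∂y = 8y - 5v + 7 = 0 and ∂h/∂v = -5y + 2v - 2 = 0, so (y, v) = (4/9, 19/9).
The Hessian has h_{yy} = 8, h_{vv} = 2, h_{yv} = -5, giving D = -9 < 0, so the point is a saddle point.
h(4/9, 19/9) = -86/9.

-86/9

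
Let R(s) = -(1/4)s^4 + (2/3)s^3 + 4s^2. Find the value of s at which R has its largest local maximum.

R'(s) = -s^3 + 2s^2 + 8s = 0 at s = -2, 0, 4.
Since R''(s) = -3s^2 + 4s + 8, we get R''(-2) = -12 < 0 ⇒ local maximum; R''(0) = 8 > 0 ⇒ local minimum; R''(4) = -24 < 0 ⇒ local maximum.
Thus R has its largest local maximum at s = 4, with value 128/3.

4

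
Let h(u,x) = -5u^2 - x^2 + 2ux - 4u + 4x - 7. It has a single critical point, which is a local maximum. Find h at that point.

∂h/∂u = -10u + 2x - 4 = 0 and ∂h/∂x = 2u - 2x + 4 = 0, so (u, x) = (0, 2).
The Hessian has h_{uu} = -10, h_{xx} = -2, h_{ux} = 2, giving D = 16 > 0 with h_{uu} < 0, so the point is a local maximum.
h(0, 2) = -3.

-3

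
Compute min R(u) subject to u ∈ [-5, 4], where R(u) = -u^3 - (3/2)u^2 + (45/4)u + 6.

The derivative is -3u^2 - 3u + 45/4, which vanishes at u = -5/2 and u = 3/2.
Candidates: R(-5) = 149/4,  R(-5/2) = -127/8,  R(3/2) = 129/8,  R(4) = -37.
So the minimum is R(4) = -37.

-37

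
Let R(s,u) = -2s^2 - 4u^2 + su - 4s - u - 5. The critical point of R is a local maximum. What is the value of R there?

∂R/∂s = -4s + u - 4 = 0 and ∂R/∂u = s - 8u - 1 = 0, so (s, u) = (-33/31, -8/31).
The Hessian has R_{ss} = -4, R_{uu} = -8, R_{su} = 1, giving D = 31 > 0 with R_{ss} < 0, so the point is a local maximum.
R(-33/31, -8/31) = -85/31.

-85/31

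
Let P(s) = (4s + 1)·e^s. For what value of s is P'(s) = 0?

-5/4

Differentiating with the product rule gives P'(s) = (4s + 5)·e^s. Since e^s > 0, the only critical point is s = -5/4.
P''(-5/4) has the same sign as 4 > 0, so this is a local minimum.
P(-5/4) = (-4)·e^(-5/4) ≈ -1.1460.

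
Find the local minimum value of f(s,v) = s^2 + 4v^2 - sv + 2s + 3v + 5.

44/15

∂f/∂s = 2s - v + 2 = 0 and ∂f/∂v = -s + 8v + 3 = 0, so (s, v) = (-19/15, -8/15).
The Hessian has f_{ss} = 2, f_{vv} = 8, f_{sv} = -1, giving D = 15 > 0 with f_{ss} > 0, so the point is a local minimum.
f(-19/15, -8/15) = 44/15.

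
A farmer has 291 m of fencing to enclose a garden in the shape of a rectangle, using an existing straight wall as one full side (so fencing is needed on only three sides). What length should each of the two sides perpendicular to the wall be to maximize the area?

291/4

Let the sides perpendicular to the wall have length x and the parallel side y, so 2x + y = 291 and the area is A = xy = x(291 − 2x).
A'(x) = 291 − 4x = 0 gives x = 291/4, and A''(x) = −4 < 0 confirms a maximum.
Then y = 291 − 2·291/4 = 291/2 and A = 84681/8.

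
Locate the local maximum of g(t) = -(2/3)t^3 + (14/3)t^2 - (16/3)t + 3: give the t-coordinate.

4

g'(t) = -2t^2 + (28/3)t - 16/3 = 0 at t = 2/3, 4.
Second-derivative test with g''(t) = -4t + 28/3: g''(2/3) = 20/3 > 0 ⇒ local minimum; g''(4) = -20/3 < 0 ⇒ local maximum.
The local maximum is g(4) = 41/3.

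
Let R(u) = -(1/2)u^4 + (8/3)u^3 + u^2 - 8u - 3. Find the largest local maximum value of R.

71/3

R'(u) = -2u^3 + 8u^2 + 2u - 8 = 0 at u = -1, 1, 4.
Since R''(u) = -6u^2 + 16u + 2, we get R''(-1) = -20 < 0 ⇒ local maximum; R''(1) = 12 > 0 ⇒ local minimum; R''(4) = -30 < 0 ⇒ local maximum.
So the largest local maximum value is R(4) = 71/3.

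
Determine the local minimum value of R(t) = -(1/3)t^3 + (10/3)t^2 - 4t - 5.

R'(t) = -t^2 + (20/3)t - 4 = 0 at t = 2/3, 6.
R''(t) = -2t + 20/3. R''(2/3) = 16/3 > 0 ⇒ local minimum; R''(6) = -16/3 < 0 ⇒ local maximum.
Thus R has its local minimum at t = 2/3, with value -509/81.

-509/81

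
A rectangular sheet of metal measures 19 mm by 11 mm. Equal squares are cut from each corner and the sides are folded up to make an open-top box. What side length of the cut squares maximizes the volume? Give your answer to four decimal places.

With cut size x, the volume is V(x) = x(19 − 2x)(11 − 2x) for 0 < x < 5.5.
V'(x) = 12x^2 − 120x + 209. Setting V'(x) = 0 gives x ≈ 2.2462 (the root in (0, 5.5)).
V''(x) = 24x − 120 is negative there, so this is the maximum; V ≈ 212.0630.

2.2462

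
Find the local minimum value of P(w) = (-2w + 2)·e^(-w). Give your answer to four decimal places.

-0.2707

By the product rule, P'(w) = (2w - 4)·e^(-w). Since e^(-w) > 0, the only critical point is w = 2.
P''(2) has the same sign as 2 > 0, so this is a local minimum.
P(2) = (-2)·e^(-2) ≈ -0.2707.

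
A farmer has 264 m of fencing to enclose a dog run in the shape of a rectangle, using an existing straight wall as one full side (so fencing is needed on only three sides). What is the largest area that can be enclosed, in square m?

8712

Let the sides perpendicular to the wall have length x and the parallel side y, so 2x + y = 264 and the area is A = xy = x(264 − 2x).
A'(x) = 264 − 4x = 0 gives x = 66, and A''(x) = −4 < 0 confirms a maximum.
Then y = 264 − 2·66 = 132 and A = 8712.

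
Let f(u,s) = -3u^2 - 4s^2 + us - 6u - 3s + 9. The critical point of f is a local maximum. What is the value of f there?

612/47

∂f/∂u = -6u + s - 6 = 0 and ∂f/∂s = u - 8s - 3 = 0, so (u, s) = (-51/47, -24/47).
The Hessian has f_{uu} = -6, f_{ss} = -8, f_{us} = 1, giving D = 47 > 0 with f_{uu} < 0, so the point is a local maximum.
f(-51/47, -24/47) = 612/47.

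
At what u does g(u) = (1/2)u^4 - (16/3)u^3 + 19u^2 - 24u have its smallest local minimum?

g'(u) = 2u^3 - 16u^2 + 38u - 24 = 0 at u = 1, 3, 4.
g''(u) = 6u^2 - 32u + 38. g''(1) = 12 > 0 ⇒ local minimum; g''(3) = -4 < 0 ⇒ local maximum; g''(4) = 6 > 0 ⇒ local minimum.
The smallest local minimum is g(1) = -59/6.

1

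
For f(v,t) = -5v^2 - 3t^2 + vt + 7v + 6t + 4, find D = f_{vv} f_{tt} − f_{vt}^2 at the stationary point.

∂f/∂v = -10v + t + 7 = 0 and ∂f/∂t = v - 6t + 6 = 0, so (v, t) = (48/59, 67/59).
The Hessian has f_{vv} = -10, f_{tt} = -6, f_{vt} = 1, giving D = 59 > 0 with f_{vv} < 0, so the point is a local maximum.
D = (-10)·(-6) − (1)^2 = 59.

59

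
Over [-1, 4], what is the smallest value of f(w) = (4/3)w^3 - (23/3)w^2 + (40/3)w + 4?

-55/3

The derivative is 4w^2 - (46/3)w + 40/3, which vanishes at w = 4/3 and w = 5/2.
Candidates: f(-1) = -55/3,  f(4/3) = 916/81,  f(5/2) = 41/4,  f(4) = 20.
So the minimum is f(-1) = -55/3.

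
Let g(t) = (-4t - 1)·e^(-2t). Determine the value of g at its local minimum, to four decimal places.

By the product rule, g'(t) = (8t - 2)·e^(-2t). Since e^(-2t) > 0, the only critical point is t = 1/4.
g''(1/4) has the same sign as 8 > 0, so this is a local minimum.
g(1/4) = (-2)·e^(-1/2) ≈ -1.2131.

-1.2131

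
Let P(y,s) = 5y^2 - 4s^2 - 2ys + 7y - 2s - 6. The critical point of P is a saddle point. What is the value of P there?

∂P/∂y = 10y - 2s + 7 = 0 and ∂P/∂s = -2y - 8s - 2 = 0, so (y, s) = (-5/7, -1/14).
The Hessian has P_{yy} = 10, P_{ss} = -8, P_{ys} = -2, giving D = -84 < 0, so the point is a saddle point.
P(-5/7, -1/14) = -59/7.

-59/7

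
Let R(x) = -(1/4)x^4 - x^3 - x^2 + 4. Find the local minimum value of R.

15/4

R'(x) = -x^3 - 3x^2 - 2x. Setting R'(x) = 0 gives x ∈ {-2, -1, 0}.
R''(x) = -3x^2 - 6x - 2. R''(-2) = -2 < 0 ⇒ local maximum; R''(-1) = 1 > 0 ⇒ local minimum; R''(0) = -2 < 0 ⇒ local maximum.
So the local minimum value is R(-1) = 15/4.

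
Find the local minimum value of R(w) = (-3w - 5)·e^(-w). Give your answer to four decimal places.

-5.8432

By the product rule, R'(w) = (3w + 2)·e^(-w). Since e^(-w) > 0, the only critical point is w = -2/3.
R''(-2/3) has the same sign as 3 > 0, so this is a local minimum.
R(-2/3) = (-3)·e^(2/3) ≈ -5.8432.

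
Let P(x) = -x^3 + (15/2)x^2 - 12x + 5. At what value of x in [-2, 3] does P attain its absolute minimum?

Differentiating, P'(x) = -3x^2 + 15x - 12; whose only zero in [-2, 3] is x = 1.
Compare values at every candidate in [-2, 3]: P(-2) = 67, P(1) = -1/2, P(3) = 19/2.
So the minimum is P(1) = -1/2.

1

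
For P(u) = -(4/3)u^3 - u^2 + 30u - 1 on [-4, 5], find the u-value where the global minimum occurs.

Differentiating, P'(u) = -4u^2 - 2u + 30; which vanishes at u = -3 and u = 5/2.
Candidates: P(-4) = -155/3; P(-3) = -64; P(5/2) = 563/12; P(5) = -128/3.
The minimum over the interval is -64, attained at u = -3.

-3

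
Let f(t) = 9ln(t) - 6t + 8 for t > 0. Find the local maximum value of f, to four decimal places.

f'(t) = 9/t − 6 = 0 gives t = 3/2.
f''(t) = -9/t², which is negative for t > 0, so this is a local maximum.
f(3/2) = 9·ln(3/2) - 9 + 8 ≈ 2.6492.

2.6492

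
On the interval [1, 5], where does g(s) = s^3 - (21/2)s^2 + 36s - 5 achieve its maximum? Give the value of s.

g'(s) = 3s^2 - 21s + 36, which vanishes at s = 3 and s = 4.
Candidates: g(1) = 43/2, g(3) = 71/2, g(4) = 35, g(5) = 75/2.
Hence the absolute maximum is 75/2 at s = 5.

5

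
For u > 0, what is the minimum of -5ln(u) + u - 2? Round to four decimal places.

-5.0472

f'(u) = -5/u + 1 = 0 gives u = 5.
f''(u) = 5/u², which is positive for u > 0, so this is a local minimum.
f(5) = -5·ln(5) + 5 - 2 ≈ -5.0472.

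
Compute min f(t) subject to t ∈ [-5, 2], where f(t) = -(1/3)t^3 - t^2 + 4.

f'(t) = -t^2 - 2t, which vanishes at t = -2 and t = 0.
Compare values at every candidate in [-5, 2]: f(-5) = 62/3,  f(-2) = 8/3,  f(0) = 4,  f(2) = -8/3.
Hence the absolute minimum is -8/3 at t = 2.

-8/3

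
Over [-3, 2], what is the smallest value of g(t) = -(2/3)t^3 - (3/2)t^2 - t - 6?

Differentiating, g'(t) = -2t^2 - 3t - 1; which vanishes at t = -1 and t = -1/2.
Compare values at every candidate in [-3, 2]: g(-3) = 3/2; g(-1) = -35/6; g(-1/2) = -139/24; g(2) = -58/3.
So the minimum is g(2) = -58/3.

-58/3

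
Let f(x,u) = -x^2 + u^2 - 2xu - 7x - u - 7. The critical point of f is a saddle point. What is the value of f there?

∂f/∂x = -2x - 2u - 7 = 0 and ∂f/∂u = -2x + 2u - 1 = 0, so (x, u) = (-2, -3/2).
The Hessian has f_{xx} = -2, f_{uu} = 2, f_{xu} = -2, giving D = -8 < 0, so the point is a saddle point.
f(-2, -3/2) = 3/4.

3/4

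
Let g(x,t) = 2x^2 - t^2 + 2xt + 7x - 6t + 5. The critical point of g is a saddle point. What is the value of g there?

167/12

∂g/∂x = 4x + 2t + 7 = 0 and ∂g/∂t = 2x - 2t - 6 = 0, so (x, t) = (-1/6, -19/6).
The Hessian has g_{xx} = 4, g_{tt} = -2, g_{xt} = 2, giving D = -12 < 0, so the point is a saddle point.
g(-1/6, -19/6) = 167/12.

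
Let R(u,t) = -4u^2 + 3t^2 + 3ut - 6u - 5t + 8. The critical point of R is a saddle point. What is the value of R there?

∂R/∂u = -8u + 3t - 6 = 0 and ∂R/∂t = 3u + 6t - 5 = 0, so (u, t) = (-7/19, 58/57).
The Hessian has R_{uu} = -8, R_{tt} = 6, R_{ut} = 3, giving D = -57 < 0, so the point is a saddle point.
R(-7/19, 58/57) = 374/57.

374/57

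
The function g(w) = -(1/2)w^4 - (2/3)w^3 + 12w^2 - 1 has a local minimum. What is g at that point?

-1

g'(w) = -2w^3 - 2w^2 + 24w = 0 at w = -4, 0, 3.
g''(w) = -6w^2 - 4w + 24. g''(-4) = -56 < 0 ⇒ local maximum; g''(0) = 24 > 0 ⇒ local minimum; g''(3) = -42 < 0 ⇒ local maximum.
So the local minimum value is g(0) = -1.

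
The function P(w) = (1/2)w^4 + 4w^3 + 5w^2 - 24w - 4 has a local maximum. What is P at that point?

91/2

P'(w) = 2w^3 + 12w^2 + 10w - 24 = 0 at w = -4, -3, 1.
P''(w) = 6w^2 + 24w + 10. P''(-4) = 10 > 0 ⇒ local minimum; P''(-3) = -8 < 0 ⇒ local maximum; P''(1) = 40 > 0 ⇒ local minimum.
So the local maximum value is P(-3) = 91/2.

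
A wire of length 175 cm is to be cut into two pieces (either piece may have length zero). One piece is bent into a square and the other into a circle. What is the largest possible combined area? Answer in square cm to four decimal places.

2437.0601

Let x be the length used for the square. Square side x/4; circle radius (175−x)/(2π).
A(x) = (x/4)² + π·((175−x)/(2π))² = x²/16 + (175−x)²/(4π) for 0 ≤ x ≤ 175. A'(x) = x/8 − (175−x)/(2π) = 0 gives x = 4·175/(π+4) ≈ 98.0174.
A'' > 0, so the interior critical point is a minimum; the maximum is at an endpoint. A(0) = 2437.0601 and A(175) = 1914.0625, so the largest area is 2437.0601.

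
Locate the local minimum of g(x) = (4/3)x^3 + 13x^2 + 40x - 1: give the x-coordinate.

-5/2

Critical points: g'(x) = 4x^2 + 26x + 40 vanishes at x = -4, -5/2.
Since g''(x) = 8x + 26, we get g''(-4) = -6 < 0 ⇒ local maximum; g''(-5/2) = 6 > 0 ⇒ local minimum.
The local minimum is g(-5/2) = -487/12.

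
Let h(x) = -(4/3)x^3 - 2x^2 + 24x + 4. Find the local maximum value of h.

100/3

h'(x) = -4x^2 - 4x + 24 = 0 at x = -3, 2.
Second-derivative test with h''(x) = -8x - 4: h''(-3) = 20 > 0 ⇒ local minimum; h''(2) = -20 < 0 ⇒ local maximum.
The local maximum is h(2) = 100/3.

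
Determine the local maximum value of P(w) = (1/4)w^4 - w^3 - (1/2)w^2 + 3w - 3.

-5/4

Critical points: P'(w) = w^3 - 3w^2 - w + 3 vanishes at w = -1, 1, 3.
P''(w) = 3w^2 - 6w - 1. P''(-1) = 8 > 0 ⇒ local minimum; P''(1) = -4 < 0 ⇒ local maximum; P''(3) = 8 > 0 ⇒ local minimum.
The local maximum is P(1) = -5/4.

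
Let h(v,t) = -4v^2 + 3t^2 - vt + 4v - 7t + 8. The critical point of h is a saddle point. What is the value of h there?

∂h/∂v = -8v - t + 4 = 0 and ∂h/∂t = -v + 6t - 7 = 0, so (v, t) = (17/49, 60/49).
The Hessian has h_{vv} = -8, h_{tt} = 6, h_{vt} = -1, giving D = -49 < 0, so the point is a saddle point.
h(17/49, 60/49) = 216/49.

216/49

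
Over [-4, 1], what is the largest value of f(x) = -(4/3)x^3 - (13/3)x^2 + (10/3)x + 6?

Differentiating, f'(x) = -4x^2 - (26/3)x + 10/3; which vanishes at x = -5/2 and x = 1/3.
Evaluating at the critical points and endpoints: f(-4) = 26/3; f(-5/2) = -103/12; f(1/3) = 533/81; f(1) = 11/3.
Hence the absolute maximum is 26/3 at x = -4.

26/3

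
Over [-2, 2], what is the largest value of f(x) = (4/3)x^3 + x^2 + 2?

50/3

Differentiating, f'(x) = 4x^2 + 2x; which vanishes at x = -1/2 and x = 0.
Candidates: f(-2) = -14/3; f(-1/2) = 25/12; f(0) = 2; f(2) = 50/3.
The maximum over the interval is 50/3, attained at x = 2.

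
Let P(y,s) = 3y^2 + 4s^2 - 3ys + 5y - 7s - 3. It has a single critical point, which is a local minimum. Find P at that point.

-259/39

∂P/∂y = 6y - 3s + 5 = 0 and ∂P/∂s = -3y + 8s - 7 = 0, so (y, s) = (-19/39, 9/13).
The Hessian has P_{yy} = 6, P_{ss} = 8, P_{ys} = -3, giving D = 39 > 0 with P_{yy} > 0, so the point is a local minimum.
P(-19/39, 9/13) = -259/39.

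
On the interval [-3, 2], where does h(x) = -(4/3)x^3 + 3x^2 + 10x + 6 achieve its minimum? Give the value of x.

-1

h'(x) = -4x^2 + 6x + 10, whose only zero in [-3, 2] is x = -1.
Compare values at every candidate in [-3, 2]: h(-3) = 39; h(-1) = 1/3; h(2) = 82/3.
Hence the absolute minimum is 1/3 at x = -1.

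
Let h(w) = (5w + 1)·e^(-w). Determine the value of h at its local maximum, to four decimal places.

2.2466

Differentiating with the product rule gives h'(w) = (-5w + 4)·e^(-w). Since e^(-w) > 0, the only critical point is w = 4/5.
h''(4/5) has the same sign as -5 < 0, so this is a local maximum.
h(4/5) = (5)·e^(-4/5) ≈ 2.2466.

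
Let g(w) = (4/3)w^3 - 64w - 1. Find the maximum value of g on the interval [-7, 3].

509/3

The derivative is 4w^2 - 64, whose only zero in [-7, 3] is w = -4.
Candidates: g(-7) = -31/3,  g(-4) = 509/3,  g(3) = -157.
The maximum over the interval is 509/3, attained at w = -4.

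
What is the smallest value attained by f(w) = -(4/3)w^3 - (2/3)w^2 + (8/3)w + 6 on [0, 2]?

The derivative is -4w^2 - (4/3)w + 8/3, whose only zero in [0, 2] is w = 2/3.
Evaluating at the critical points and endpoints: f(0) = 6,  f(2/3) = 574/81,  f(2) = -2.
Hence the absolute minimum is -2 at w = 2.

-2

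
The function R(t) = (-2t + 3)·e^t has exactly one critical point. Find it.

Differentiating with the product rule gives R'(t) = (-2t + 1)·e^t. Since e^t > 0, the only critical point is t = 1/2.
R''(1/2) has the same sign as -2 < 0, so this is a local maximum.
R(1/2) = (2)·e^(1/2) ≈ 3.2974.

1/2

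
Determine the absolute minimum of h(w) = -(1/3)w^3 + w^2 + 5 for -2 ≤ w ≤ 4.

The derivative is -w^2 + 2w, which vanishes at w = 0 and w = 2.
Compare values at every candidate in [-2, 4]: h(-2) = 35/3; h(0) = 5; h(2) = 19/3; h(4) = -1/3.
So the minimum is h(4) = -1/3.

-1/3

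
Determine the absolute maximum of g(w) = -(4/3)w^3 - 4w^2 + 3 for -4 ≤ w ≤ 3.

73/3

g'(w) = -4w^2 - 8w, which vanishes at w = -2 and w = 0.
Compare values at every candidate in [-4, 3]: g(-4) = 73/3, g(-2) = -7/3, g(0) = 3, g(3) = -69.
So the maximum is g(-4) = 73/3.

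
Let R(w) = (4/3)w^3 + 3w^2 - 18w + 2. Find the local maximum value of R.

Critical points: R'(w) = 4w^2 + 6w - 18 vanishes at w = -3, 3/2.
Since R''(w) = 8w + 6, we get R''(-3) = -18 < 0 ⇒ local maximum; R''(3/2) = 18 > 0 ⇒ local minimum.
The local maximum is R(-3) = 47.

47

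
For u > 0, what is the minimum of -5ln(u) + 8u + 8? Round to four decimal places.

f'(u) = -5/u + 8 = 0 gives u = 5/8.
f''(u) = 5/u², which is positive for u > 0, so this is a local minimum.
f(5/8) = -5·ln(5/8) + 5 + 8 ≈ 15.3500.

15.3500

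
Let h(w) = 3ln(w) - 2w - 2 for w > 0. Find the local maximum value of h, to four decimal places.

-3.7836

h'(w) = 3/w − 2 = 0 gives w = 3/2.
h''(w) = -3/w², which is negative for w > 0, so this is a local maximum.
h(3/2) = 3·ln(3/2) - 3 - 2 ≈ -3.7836.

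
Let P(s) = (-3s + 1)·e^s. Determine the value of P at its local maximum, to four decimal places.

1.5403

P'(s) = (-3)·e^s + (-3s + 1)·1·e^s = (-3s - 2)·e^s. Since e^s > 0, the only critical point is s = -2/3.
P''(-2/3) has the same sign as -3 < 0, so this is a local maximum.
P(-2/3) = (3)·e^(-2/3) ≈ 1.5403.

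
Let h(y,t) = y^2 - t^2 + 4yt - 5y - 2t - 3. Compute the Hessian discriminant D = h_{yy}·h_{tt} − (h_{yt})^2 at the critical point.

∂h/∂y = 2y + 4t - 5 = 0 and ∂h/∂t = 4y - 2t - 2 = 0, so (y, t) = (9/10, 4/5).
The Hessian has h_{yy} = 2, h_{tt} = -2, h_{yt} = 4, giving D = -20 < 0, so the point is a saddle point.
D = (2)·(-2) − (4)^2 = -20.

-20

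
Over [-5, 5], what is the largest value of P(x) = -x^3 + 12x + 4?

The derivative is -3x^2 + 12, which vanishes at x = -2 and x = 2.
Compare values at every candidate in [-5, 5]: P(-5) = 69,  P(-2) = -12,  P(2) = 20,  P(5) = -61.
So the maximum is P(-5) = 69.

69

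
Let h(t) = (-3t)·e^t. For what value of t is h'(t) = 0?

Differentiating with the product rule gives h'(t) = (-3t - 3)·e^t. Since e^t > 0, the only critical point is t = -1.
h''(-1) has the same sign as -3 < 0, so this is a local maximum.
h(-1) = (3)·e^(-1) ≈ 1.1036.

-1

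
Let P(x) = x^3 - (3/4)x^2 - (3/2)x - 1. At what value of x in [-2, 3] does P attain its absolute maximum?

3

Differentiating, P'(x) = 3x^2 - (3/2)x - 3/2; which vanishes at x = -1/2 and x = 1.
Candidates: P(-2) = -9; P(-1/2) = -9/16; P(1) = -9/4; P(3) = 59/4.
So the maximum is P(3) = 59/4.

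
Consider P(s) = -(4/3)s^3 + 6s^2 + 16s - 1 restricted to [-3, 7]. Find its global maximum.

221/3

P'(s) = -4s^2 + 12s + 16, which vanishes at s = -1 and s = 4.
Candidates: P(-3) = 41, P(-1) = -29/3, P(4) = 221/3, P(7) = -157/3.
The maximum over the interval is 221/3, attained at s = 4.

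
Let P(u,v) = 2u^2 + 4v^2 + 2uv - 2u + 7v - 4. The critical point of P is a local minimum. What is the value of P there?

∂P/∂u = 4u + 2v - 2 = 0 and ∂P/∂v = 2u + 8v + 7 = 0, so (u, v) = (15/14, -8/7).
The Hessian has P_{uu} = 4, P_{vv} = 8, P_{uv} = 2, giving D = 28 > 0 with P_{uu} > 0, so the point is a local minimum.
P(15/14, -8/7) = -127/14.

-127/14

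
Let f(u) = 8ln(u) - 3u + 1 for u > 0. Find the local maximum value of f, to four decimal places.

0.8466

f'(u) = 8/u − 3 = 0 gives u = 8/3.
f''(u) = -8/u², which is negative for u > 0, so this is a local maximum.
f(8/3) = 8·ln(8/3) - 8 + 1 ≈ 0.8466.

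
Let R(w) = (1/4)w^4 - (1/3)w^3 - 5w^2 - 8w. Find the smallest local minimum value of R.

-208/3

Critical points: R'(w) = w^3 - w^2 - 10w - 8 vanishes at w = -2, -1, 4.
Since R''(w) = 3w^2 - 2w - 10, we get R''(-2) = 6 > 0 ⇒ local minimum; R''(-1) = -5 < 0 ⇒ local maximum; R''(4) = 30 > 0 ⇒ local minimum.
So the smallest local minimum value is R(4) = -208/3.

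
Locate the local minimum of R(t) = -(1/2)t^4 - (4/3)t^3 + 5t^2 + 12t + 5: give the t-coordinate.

R'(t) = -2t^3 - 4t^2 + 10t + 12 = 0 at t = -3, -1, 2.
Second-derivative test with R''(t) = -6t^2 - 8t + 10: R''(-3) = -20 < 0 ⇒ local maximum; R''(-1) = 12 > 0 ⇒ local minimum; R''(2) = -30 < 0 ⇒ local maximum.
Thus R has its local minimum at t = -1, with value -7/6.

-1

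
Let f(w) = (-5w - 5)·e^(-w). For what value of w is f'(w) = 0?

0

Differentiating with the product rule gives f'(w) = (5w)·e^(-w). Since e^(-w) > 0, the only critical point is w = 0.
f''(0) has the same sign as 5 > 0, so this is a local minimum.
f(0) = (-5)·e^(0) ≈ -5.0000.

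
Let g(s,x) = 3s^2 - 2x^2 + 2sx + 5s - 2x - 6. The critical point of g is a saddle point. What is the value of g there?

-93/14

∂g/∂s = 6s + 2x + 5 = 0 and ∂g/∂x = 2s - 4x - 2 = 0, so (s, x) = (-4/7, -11/14).
The Hessian has g_{ss} = 6, g_{xx} = -4, g_{sx} = 2, giving D = -28 < 0, so the point is a saddle point.
g(-4/7, -11/14) = -93/14.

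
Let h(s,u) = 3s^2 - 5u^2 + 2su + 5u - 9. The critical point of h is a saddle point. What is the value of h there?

∂h/∂s = 6s + 2u = 0 and ∂h/∂u = 2s - 10u + 5 = 0, so (s, u) = (-5/32, 15/32).
The Hessian has h_{ss} = 6, h_{uu} = -10, h_{su} = 2, giving D = -64 < 0, so the point is a saddle point.
h(-5/32, 15/32) = -501/64.

-501/64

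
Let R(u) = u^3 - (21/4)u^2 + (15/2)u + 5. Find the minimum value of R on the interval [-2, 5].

The derivative is 3u^2 - (21/2)u + 15/2, which vanishes at u = 1 and u = 5/2.
Compare values at every candidate in [-2, 5]: R(-2) = -39,  R(1) = 33/4,  R(5/2) = 105/16,  R(5) = 145/4.
Hence the absolute minimum is -39 at u = -2.

-39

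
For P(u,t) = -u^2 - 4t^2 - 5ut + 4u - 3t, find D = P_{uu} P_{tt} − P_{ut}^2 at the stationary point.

-9

∂P/∂u = -2u - 5t + 4 = 0 and ∂P/∂t = -5u - 8t - 3 = 0, so (u, t) = (-47/9, 26/9).
The Hessian has P_{uu} = -2, P_{tt} = -8, P_{ut} = -5, giving D = -9 < 0, so the point is a saddle point.
D = (-2)·(-8) − (-5)^2 = -9.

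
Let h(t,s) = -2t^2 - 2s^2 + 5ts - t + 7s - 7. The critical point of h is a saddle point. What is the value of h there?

-128/9

∂h/∂t = -4t + 5s - 1 = 0 and ∂h/∂s = 5t - 4s + 7 = 0, so (t, s) = (-31/9, -23/9).
The Hessian has h_{tt} = -4, h_{ss} = -4, h_{ts} = 5, giving D = -9 < 0, so the point is a saddle point.
h(-31/9, -23/9) = -128/9.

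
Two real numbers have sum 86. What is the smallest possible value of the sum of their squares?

3698

With a + b = 86, a^2 + b^2 = a^2 + (86 − a)^2.
The derivative 2a − 2(86 − a) = 4a − 172 vanishes at a = 43; second derivative 4 > 0, a minimum.
The minimum is 2·(43)^2 = 3698.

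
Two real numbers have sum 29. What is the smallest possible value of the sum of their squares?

With a + b = 29, a^2 + b^2 = a^2 + (29 − a)^2.
The derivative 2a − 2(29 − a) = 4a − 58 vanishes at a = 29/2; second derivative 4 > 0, a minimum.
The minimum is 2·(29/2)^2 = 841/2.

841/2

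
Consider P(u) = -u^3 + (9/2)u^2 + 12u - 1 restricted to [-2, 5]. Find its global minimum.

The derivative is -3u^2 + 9u + 12, which vanishes at u = -1 and u = 4.
Evaluating at the critical points and endpoints: P(-2) = 1,  P(-1) = -15/2,  P(4) = 55,  P(5) = 93/2.
Hence the absolute minimum is -15/2 at u = -1.

-15/2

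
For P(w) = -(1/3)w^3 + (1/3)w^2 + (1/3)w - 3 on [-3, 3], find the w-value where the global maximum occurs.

-3

Differentiating, P'(w) = -w^2 + (2/3)w + 1/3; which vanishes at w = -1/3 and w = 1.
Compare values at every candidate in [-3, 3]: P(-3) = 8,  P(-1/3) = -248/81,  P(1) = -8/3,  P(3) = -8.
The maximum over the interval is 8, attained at w = -3.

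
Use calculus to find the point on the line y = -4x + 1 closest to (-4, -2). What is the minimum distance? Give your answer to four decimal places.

Minimize D(x)^2 = (x + 4)^2 + (-4x + 3)^2.
d/dx[D^2] = 2(x + 4) + 2·(-4)·(-4x + 3) = 0 ⇒ x = 8/17.
Then y = -15/17 and the distance is √(361/17) ≈ 4.6082.

4.6082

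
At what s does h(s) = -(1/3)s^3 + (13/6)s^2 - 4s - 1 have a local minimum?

4/3

h'(s) = -s^2 + (13/3)s - 4. Setting h'(s) = 0 gives s ∈ {4/3, 3}.
h''(s) = -2s + 13/3. h''(4/3) = 5/3 > 0 ⇒ local minimum; h''(3) = -5/3 < 0 ⇒ local maximum.
Thus h has its local minimum at s = 4/3, with value -265/81.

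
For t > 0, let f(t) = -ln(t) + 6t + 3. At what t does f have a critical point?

1/6

f'(t) = -1/t + 6 = 0 gives t = 1/6.
f''(t) = 1/t², which is positive for t > 0, so this is a local minimum.
f(1/6) = -1·ln(1/6) + 1 + 3 ≈ 5.7918.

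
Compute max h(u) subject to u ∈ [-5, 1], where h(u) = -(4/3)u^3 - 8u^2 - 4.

-4

The derivative is -4u^2 - 16u, which vanishes at u = -4 and u = 0.
Candidates: h(-5) = -112/3,  h(-4) = -140/3,  h(0) = -4,  h(1) = -40/3.
So the maximum is h(0) = -4.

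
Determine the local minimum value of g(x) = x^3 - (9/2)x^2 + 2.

-23/2

Critical points: g'(x) = 3x^2 - 9x vanishes at x = 0, 3.
g''(x) = 6x - 9. g''(0) = -9 < 0 ⇒ local maximum; g''(3) = 9 > 0 ⇒ local minimum.
So the local minimum value is g(3) = -23/2.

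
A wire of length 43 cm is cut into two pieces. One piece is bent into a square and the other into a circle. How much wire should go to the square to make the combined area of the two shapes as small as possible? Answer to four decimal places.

Let x be the length used for the square. Square side x/4; circle radius (43−x)/(2π).
A(x) = (x/4)² + π·((43−x)/(2π))² = x²/16 + (43−x)²/(4π) for 0 ≤ x ≤ 43. A'(x) = x/8 − (43−x)/(2π) = 0 gives x = 4·43/(π+4) ≈ 24.0843.
A'' = 1/8 + 1/(2π) > 0, so this gives the minimum combined area; x ≈ 24.0843 cm to the square.

24.0843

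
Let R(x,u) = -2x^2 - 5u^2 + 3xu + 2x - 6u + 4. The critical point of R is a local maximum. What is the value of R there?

180/31

∂R/∂x = -4x + 3u + 2 = 0 and ∂R/∂u = 3x - 10u - 6 = 0, so (x, u) = (2/31, -18/31).
The Hessian has R_{xx} = -4, R_{uu} = -10, R_{xu} = 3, giving D = 31 > 0 with R_{xx} < 0, so the point is a local maximum.
R(2/31, -18/31) = 180/31.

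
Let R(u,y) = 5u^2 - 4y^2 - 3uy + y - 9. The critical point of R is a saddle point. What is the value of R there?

-796/89

∂R/∂u = 10u - 3y = 0 and ∂R/∂y = -3u - 8y + 1 = 0, so (u, y) = (3/89, 10/89).
The Hessian has R_{uu} = 10, R_{yy} = -8, R_{uy} = -3, giving D = -89 < 0, so the point is a saddle point.
R(3/89, 10/89) = -796/89.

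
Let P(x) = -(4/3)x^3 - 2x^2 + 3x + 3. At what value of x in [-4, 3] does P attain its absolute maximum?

P'(x) = -4x^2 - 4x + 3, which vanishes at x = -3/2 and x = 1/2.
Evaluating at the critical points and endpoints: P(-4) = 133/3,  P(-3/2) = -3/2,  P(1/2) = 23/6,  P(3) = -42.
The maximum over the interval is 133/3, attained at x = -4.

-4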